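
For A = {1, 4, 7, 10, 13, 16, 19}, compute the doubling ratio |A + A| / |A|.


|A| = 7.
Compute A + A by enumerating all 49 pairs.
A + A = {2, 5, 8, 11, 14, 17, 20, 23, 26, 29, 32, 35, 38}, so |A + A| = 13.
K = |A + A| / |A| = 13/7 (already in lowest terms) ≈ 1.8571.
Reference: AP of size 7 gives K = 13/7 ≈ 1.8571; a fully generic set of size 7 gives K ≈ 4.0000.

|A| = 7, |A + A| = 13, K = 13/7.


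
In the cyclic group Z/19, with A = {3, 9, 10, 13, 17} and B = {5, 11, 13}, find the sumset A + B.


Work in Z/19Z: reduce every sum a + b modulo 19.
Enumerate all 15 pairs:
a = 3: 3+5=8, 3+11=14, 3+13=16
a = 9: 9+5=14, 9+11=1, 9+13=3
a = 10: 10+5=15, 10+11=2, 10+13=4
a = 13: 13+5=18, 13+11=5, 13+13=7
a = 17: 17+5=3, 17+11=9, 17+13=11
Distinct residues collected: {1, 2, 3, 4, 5, 7, 8, 9, 11, 14, 15, 16, 18}
|A + B| = 13 (out of 19 total residues).

A + B = {1, 2, 3, 4, 5, 7, 8, 9, 11, 14, 15, 16, 18}


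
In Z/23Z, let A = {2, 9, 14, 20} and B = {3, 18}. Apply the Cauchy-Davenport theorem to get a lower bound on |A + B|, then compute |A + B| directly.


Cauchy-Davenport: |A + B| ≥ min(p, |A| + |B| - 1) for A, B nonempty in Z/pZ.
|A| = 4, |B| = 2, p = 23.
CD lower bound = min(23, 4 + 2 - 1) = min(23, 5) = 5.
Compute A + B mod 23 directly:
a = 2: 2+3=5, 2+18=20
a = 9: 9+3=12, 9+18=4
a = 14: 14+3=17, 14+18=9
a = 20: 20+3=0, 20+18=15
A + B = {0, 4, 5, 9, 12, 15, 17, 20}, so |A + B| = 8.
Verify: 8 ≥ 5? Yes ✓.

CD lower bound = 5, actual |A + B| = 8.


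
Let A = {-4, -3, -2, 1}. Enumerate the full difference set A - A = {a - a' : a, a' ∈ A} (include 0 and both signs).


A - A = {a - a' : a, a' ∈ A}.
Compute a - a' for each ordered pair (a, a'):
a = -4: -4--4=0, -4--3=-1, -4--2=-2, -4-1=-5
a = -3: -3--4=1, -3--3=0, -3--2=-1, -3-1=-4
a = -2: -2--4=2, -2--3=1, -2--2=0, -2-1=-3
a = 1: 1--4=5, 1--3=4, 1--2=3, 1-1=0
Collecting distinct values (and noting 0 appears from a-a):
A - A = {-5, -4, -3, -2, -1, 0, 1, 2, 3, 4, 5}
|A - A| = 11

A - A = {-5, -4, -3, -2, -1, 0, 1, 2, 3, 4, 5}


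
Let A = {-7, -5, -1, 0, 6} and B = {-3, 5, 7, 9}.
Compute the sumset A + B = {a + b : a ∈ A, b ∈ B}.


A + B = {a + b : a ∈ A, b ∈ B}.
Enumerate all |A|·|B| = 5·4 = 20 pairs (a, b) and collect distinct sums.
a = -7: -7+-3=-10, -7+5=-2, -7+7=0, -7+9=2
a = -5: -5+-3=-8, -5+5=0, -5+7=2, -5+9=4
a = -1: -1+-3=-4, -1+5=4, -1+7=6, -1+9=8
a = 0: 0+-3=-3, 0+5=5, 0+7=7, 0+9=9
a = 6: 6+-3=3, 6+5=11, 6+7=13, 6+9=15
Collecting distinct sums: A + B = {-10, -8, -4, -3, -2, 0, 2, 3, 4, 5, 6, 7, 8, 9, 11, 13, 15}
|A + B| = 17

A + B = {-10, -8, -4, -3, -2, 0, 2, 3, 4, 5, 6, 7, 8, 9, 11, 13, 15}


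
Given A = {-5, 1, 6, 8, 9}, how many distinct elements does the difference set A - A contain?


A - A = {a - a' : a, a' ∈ A}; |A| = 5.
Bounds: 2|A|-1 ≤ |A - A| ≤ |A|² - |A| + 1, i.e. 9 ≤ |A - A| ≤ 21.
Note: 0 ∈ A - A always (from a - a). The set is symmetric: if d ∈ A - A then -d ∈ A - A.
Enumerate nonzero differences d = a - a' with a > a' (then include -d):
Positive differences: {1, 2, 3, 5, 6, 7, 8, 11, 13, 14}
Full difference set: {0} ∪ (positive diffs) ∪ (negative diffs).
|A - A| = 1 + 2·10 = 21 (matches direct enumeration: 21).

|A - A| = 21


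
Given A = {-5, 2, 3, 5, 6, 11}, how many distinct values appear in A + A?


A + A = {a + a' : a, a' ∈ A}; |A| = 6.
General bounds: 2|A| - 1 ≤ |A + A| ≤ |A|(|A|+1)/2, i.e. 11 ≤ |A + A| ≤ 21.
Lower bound 2|A|-1 is attained iff A is an arithmetic progression.
Enumerate sums a + a' for a ≤ a' (symmetric, so this suffices):
a = -5: -5+-5=-10, -5+2=-3, -5+3=-2, -5+5=0, -5+6=1, -5+11=6
a = 2: 2+2=4, 2+3=5, 2+5=7, 2+6=8, 2+11=13
a = 3: 3+3=6, 3+5=8, 3+6=9, 3+11=14
a = 5: 5+5=10, 5+6=11, 5+11=16
a = 6: 6+6=12, 6+11=17
a = 11: 11+11=22
Distinct sums: {-10, -3, -2, 0, 1, 4, 5, 6, 7, 8, 9, 10, 11, 12, 13, 14, 16, 17, 22}
|A + A| = 19

|A + A| = 19


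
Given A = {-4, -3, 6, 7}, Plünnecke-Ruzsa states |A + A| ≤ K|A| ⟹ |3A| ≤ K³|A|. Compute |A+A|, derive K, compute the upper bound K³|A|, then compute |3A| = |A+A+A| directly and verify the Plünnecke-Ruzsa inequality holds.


|A| = 4.
Step 1: Compute A + A by enumerating all 16 pairs.
A + A = {-8, -7, -6, 2, 3, 4, 12, 13, 14}, so |A + A| = 9.
Step 2: Doubling constant K = |A + A|/|A| = 9/4 = 9/4 ≈ 2.2500.
Step 3: Plünnecke-Ruzsa gives |3A| ≤ K³·|A| = (2.2500)³ · 4 ≈ 45.5625.
Step 4: Compute 3A = A + A + A directly by enumerating all triples (a,b,c) ∈ A³; |3A| = 16.
Step 5: Check 16 ≤ 45.5625? Yes ✓.

K = 9/4, Plünnecke-Ruzsa bound K³|A| ≈ 45.5625, |3A| = 16, inequality holds.


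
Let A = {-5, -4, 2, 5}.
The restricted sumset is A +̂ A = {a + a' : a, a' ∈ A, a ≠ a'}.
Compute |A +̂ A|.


Restricted sumset: A +̂ A = {a + a' : a ∈ A, a' ∈ A, a ≠ a'}.
Equivalently, take A + A and drop any sum 2a that is achievable ONLY as a + a for a ∈ A (i.e. sums representable only with equal summands).
Enumerate pairs (a, a') with a < a' (symmetric, so each unordered pair gives one sum; this covers all a ≠ a'):
  -5 + -4 = -9
  -5 + 2 = -3
  -5 + 5 = 0
  -4 + 2 = -2
  -4 + 5 = 1
  2 + 5 = 7
Collected distinct sums: {-9, -3, -2, 0, 1, 7}
|A +̂ A| = 6
(Reference bound: |A +̂ A| ≥ 2|A| - 3 for |A| ≥ 2, with |A| = 4 giving ≥ 5.)

|A +̂ A| = 6


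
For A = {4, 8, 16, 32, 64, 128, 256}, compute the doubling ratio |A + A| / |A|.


|A| = 7.
Compute A + A by enumerating all 49 pairs.
A + A = {8, 12, 16, 20, 24, 32, 36, 40, 48, 64, 68, 72, 80, 96, 128, 132, 136, 144, 160, 192, 256, 260, 264, 272, 288, 320, 384, 512}, so |A + A| = 28.
K = |A + A| / |A| = 28/7 = 4/1 ≈ 4.0000.
Reference: AP of size 7 gives K = 13/7 ≈ 1.8571; a fully generic set of size 7 gives K ≈ 4.0000.

|A| = 7, |A + A| = 28, K = 28/7 = 4/1.


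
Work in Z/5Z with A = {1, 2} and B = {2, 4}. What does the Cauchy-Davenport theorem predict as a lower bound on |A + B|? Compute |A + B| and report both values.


Cauchy-Davenport: |A + B| ≥ min(p, |A| + |B| - 1) for A, B nonempty in Z/pZ.
|A| = 2, |B| = 2, p = 5.
CD lower bound = min(5, 2 + 2 - 1) = min(5, 3) = 3.
Compute A + B mod 5 directly:
a = 1: 1+2=3, 1+4=0
a = 2: 2+2=4, 2+4=1
A + B = {0, 1, 3, 4}, so |A + B| = 4.
Verify: 4 ≥ 3? Yes ✓.

CD lower bound = 3, actual |A + B| = 4.


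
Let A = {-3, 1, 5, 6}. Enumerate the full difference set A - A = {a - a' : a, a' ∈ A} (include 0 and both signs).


A - A = {a - a' : a, a' ∈ A}.
Compute a - a' for each ordered pair (a, a'):
a = -3: -3--3=0, -3-1=-4, -3-5=-8, -3-6=-9
a = 1: 1--3=4, 1-1=0, 1-5=-4, 1-6=-5
a = 5: 5--3=8, 5-1=4, 5-5=0, 5-6=-1
a = 6: 6--3=9, 6-1=5, 6-5=1, 6-6=0
Collecting distinct values (and noting 0 appears from a-a):
A - A = {-9, -8, -5, -4, -1, 0, 1, 4, 5, 8, 9}
|A - A| = 11

A - A = {-9, -8, -5, -4, -1, 0, 1, 4, 5, 8, 9}


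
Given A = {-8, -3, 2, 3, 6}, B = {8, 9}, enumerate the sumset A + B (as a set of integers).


A + B = {a + b : a ∈ A, b ∈ B}.
Enumerate all |A|·|B| = 5·2 = 10 pairs (a, b) and collect distinct sums.
a = -8: -8+8=0, -8+9=1
a = -3: -3+8=5, -3+9=6
a = 2: 2+8=10, 2+9=11
a = 3: 3+8=11, 3+9=12
a = 6: 6+8=14, 6+9=15
Collecting distinct sums: A + B = {0, 1, 5, 6, 10, 11, 12, 14, 15}
|A + B| = 9

A + B = {0, 1, 5, 6, 10, 11, 12, 14, 15}


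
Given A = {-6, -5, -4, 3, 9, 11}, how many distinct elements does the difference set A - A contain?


A - A = {a - a' : a, a' ∈ A}; |A| = 6.
Bounds: 2|A|-1 ≤ |A - A| ≤ |A|² - |A| + 1, i.e. 11 ≤ |A - A| ≤ 31.
Note: 0 ∈ A - A always (from a - a). The set is symmetric: if d ∈ A - A then -d ∈ A - A.
Enumerate nonzero differences d = a - a' with a > a' (then include -d):
Positive differences: {1, 2, 6, 7, 8, 9, 13, 14, 15, 16, 17}
Full difference set: {0} ∪ (positive diffs) ∪ (negative diffs).
|A - A| = 1 + 2·11 = 23 (matches direct enumeration: 23).

|A - A| = 23


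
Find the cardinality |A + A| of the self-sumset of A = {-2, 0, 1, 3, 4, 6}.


A + A = {a + a' : a, a' ∈ A}; |A| = 6.
General bounds: 2|A| - 1 ≤ |A + A| ≤ |A|(|A|+1)/2, i.e. 11 ≤ |A + A| ≤ 21.
Lower bound 2|A|-1 is attained iff A is an arithmetic progression.
Enumerate sums a + a' for a ≤ a' (symmetric, so this suffices):
a = -2: -2+-2=-4, -2+0=-2, -2+1=-1, -2+3=1, -2+4=2, -2+6=4
a = 0: 0+0=0, 0+1=1, 0+3=3, 0+4=4, 0+6=6
a = 1: 1+1=2, 1+3=4, 1+4=5, 1+6=7
a = 3: 3+3=6, 3+4=7, 3+6=9
a = 4: 4+4=8, 4+6=10
a = 6: 6+6=12
Distinct sums: {-4, -2, -1, 0, 1, 2, 3, 4, 5, 6, 7, 8, 9, 10, 12}
|A + A| = 15

|A + A| = 15


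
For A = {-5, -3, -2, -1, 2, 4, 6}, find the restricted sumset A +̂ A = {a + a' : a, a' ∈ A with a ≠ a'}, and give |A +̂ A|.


Restricted sumset: A +̂ A = {a + a' : a ∈ A, a' ∈ A, a ≠ a'}.
Equivalently, take A + A and drop any sum 2a that is achievable ONLY as a + a for a ∈ A (i.e. sums representable only with equal summands).
Enumerate pairs (a, a') with a < a' (symmetric, so each unordered pair gives one sum; this covers all a ≠ a'):
  -5 + -3 = -8
  -5 + -2 = -7
  -5 + -1 = -6
  -5 + 2 = -3
  -5 + 4 = -1
  -5 + 6 = 1
  -3 + -2 = -5
  -3 + -1 = -4
  -3 + 2 = -1
  -3 + 4 = 1
  -3 + 6 = 3
  -2 + -1 = -3
  -2 + 2 = 0
  -2 + 4 = 2
  -2 + 6 = 4
  -1 + 2 = 1
  -1 + 4 = 3
  -1 + 6 = 5
  2 + 4 = 6
  2 + 6 = 8
  4 + 6 = 10
Collected distinct sums: {-8, -7, -6, -5, -4, -3, -1, 0, 1, 2, 3, 4, 5, 6, 8, 10}
|A +̂ A| = 16
(Reference bound: |A +̂ A| ≥ 2|A| - 3 for |A| ≥ 2, with |A| = 7 giving ≥ 11.)

|A +̂ A| = 16


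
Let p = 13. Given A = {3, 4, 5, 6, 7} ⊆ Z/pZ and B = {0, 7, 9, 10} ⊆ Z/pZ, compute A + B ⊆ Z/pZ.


Work in Z/13Z: reduce every sum a + b modulo 13.
Enumerate all 20 pairs:
a = 3: 3+0=3, 3+7=10, 3+9=12, 3+10=0
a = 4: 4+0=4, 4+7=11, 4+9=0, 4+10=1
a = 5: 5+0=5, 5+7=12, 5+9=1, 5+10=2
a = 6: 6+0=6, 6+7=0, 6+9=2, 6+10=3
a = 7: 7+0=7, 7+7=1, 7+9=3, 7+10=4
Distinct residues collected: {0, 1, 2, 3, 4, 5, 6, 7, 10, 11, 12}
|A + B| = 11 (out of 13 total residues).

A + B = {0, 1, 2, 3, 4, 5, 6, 7, 10, 11, 12}


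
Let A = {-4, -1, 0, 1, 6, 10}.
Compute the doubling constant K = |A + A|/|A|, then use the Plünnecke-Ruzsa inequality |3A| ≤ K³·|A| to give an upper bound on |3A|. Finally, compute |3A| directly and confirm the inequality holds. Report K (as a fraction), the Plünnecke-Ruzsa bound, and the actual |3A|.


|A| = 6.
Step 1: Compute A + A by enumerating all 36 pairs.
A + A = {-8, -5, -4, -3, -2, -1, 0, 1, 2, 5, 6, 7, 9, 10, 11, 12, 16, 20}, so |A + A| = 18.
Step 2: Doubling constant K = |A + A|/|A| = 18/6 = 18/6 ≈ 3.0000.
Step 3: Plünnecke-Ruzsa gives |3A| ≤ K³·|A| = (3.0000)³ · 6 ≈ 162.0000.
Step 4: Compute 3A = A + A + A directly by enumerating all triples (a,b,c) ∈ A³; |3A| = 34.
Step 5: Check 34 ≤ 162.0000? Yes ✓.

K = 18/6, Plünnecke-Ruzsa bound K³|A| ≈ 162.0000, |3A| = 34, inequality holds.


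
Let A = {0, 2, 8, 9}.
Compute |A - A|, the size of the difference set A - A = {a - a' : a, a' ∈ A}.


A - A = {a - a' : a, a' ∈ A}; |A| = 4.
Bounds: 2|A|-1 ≤ |A - A| ≤ |A|² - |A| + 1, i.e. 7 ≤ |A - A| ≤ 13.
Note: 0 ∈ A - A always (from a - a). The set is symmetric: if d ∈ A - A then -d ∈ A - A.
Enumerate nonzero differences d = a - a' with a > a' (then include -d):
Positive differences: {1, 2, 6, 7, 8, 9}
Full difference set: {0} ∪ (positive diffs) ∪ (negative diffs).
|A - A| = 1 + 2·6 = 13 (matches direct enumeration: 13).

|A - A| = 13


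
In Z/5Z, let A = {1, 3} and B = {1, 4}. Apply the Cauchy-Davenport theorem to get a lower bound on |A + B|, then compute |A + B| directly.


Cauchy-Davenport: |A + B| ≥ min(p, |A| + |B| - 1) for A, B nonempty in Z/pZ.
|A| = 2, |B| = 2, p = 5.
CD lower bound = min(5, 2 + 2 - 1) = min(5, 3) = 3.
Compute A + B mod 5 directly:
a = 1: 1+1=2, 1+4=0
a = 3: 3+1=4, 3+4=2
A + B = {0, 2, 4}, so |A + B| = 3.
Verify: 3 ≥ 3? Yes ✓.

CD lower bound = 3, actual |A + B| = 3.


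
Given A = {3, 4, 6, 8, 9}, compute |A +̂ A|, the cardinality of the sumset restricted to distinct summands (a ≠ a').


Restricted sumset: A +̂ A = {a + a' : a ∈ A, a' ∈ A, a ≠ a'}.
Equivalently, take A + A and drop any sum 2a that is achievable ONLY as a + a for a ∈ A (i.e. sums representable only with equal summands).
Enumerate pairs (a, a') with a < a' (symmetric, so each unordered pair gives one sum; this covers all a ≠ a'):
  3 + 4 = 7
  3 + 6 = 9
  3 + 8 = 11
  3 + 9 = 12
  4 + 6 = 10
  4 + 8 = 12
  4 + 9 = 13
  6 + 8 = 14
  6 + 9 = 15
  8 + 9 = 17
Collected distinct sums: {7, 9, 10, 11, 12, 13, 14, 15, 17}
|A +̂ A| = 9
(Reference bound: |A +̂ A| ≥ 2|A| - 3 for |A| ≥ 2, with |A| = 5 giving ≥ 7.)

|A +̂ A| = 9


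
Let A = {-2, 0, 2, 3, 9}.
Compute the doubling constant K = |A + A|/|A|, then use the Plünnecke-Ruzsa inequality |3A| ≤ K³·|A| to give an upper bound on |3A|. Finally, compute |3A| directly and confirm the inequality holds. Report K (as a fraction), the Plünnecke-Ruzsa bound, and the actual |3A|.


|A| = 5.
Step 1: Compute A + A by enumerating all 25 pairs.
A + A = {-4, -2, 0, 1, 2, 3, 4, 5, 6, 7, 9, 11, 12, 18}, so |A + A| = 14.
Step 2: Doubling constant K = |A + A|/|A| = 14/5 = 14/5 ≈ 2.8000.
Step 3: Plünnecke-Ruzsa gives |3A| ≤ K³·|A| = (2.8000)³ · 5 ≈ 109.7600.
Step 4: Compute 3A = A + A + A directly by enumerating all triples (a,b,c) ∈ A³; |3A| = 25.
Step 5: Check 25 ≤ 109.7600? Yes ✓.

K = 14/5, Plünnecke-Ruzsa bound K³|A| ≈ 109.7600, |3A| = 25, inequality holds.


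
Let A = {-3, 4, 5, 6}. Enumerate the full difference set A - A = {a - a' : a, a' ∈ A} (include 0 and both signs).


A - A = {a - a' : a, a' ∈ A}.
Compute a - a' for each ordered pair (a, a'):
a = -3: -3--3=0, -3-4=-7, -3-5=-8, -3-6=-9
a = 4: 4--3=7, 4-4=0, 4-5=-1, 4-6=-2
a = 5: 5--3=8, 5-4=1, 5-5=0, 5-6=-1
a = 6: 6--3=9, 6-4=2, 6-5=1, 6-6=0
Collecting distinct values (and noting 0 appears from a-a):
A - A = {-9, -8, -7, -2, -1, 0, 1, 2, 7, 8, 9}
|A - A| = 11

A - A = {-9, -8, -7, -2, -1, 0, 1, 2, 7, 8, 9}


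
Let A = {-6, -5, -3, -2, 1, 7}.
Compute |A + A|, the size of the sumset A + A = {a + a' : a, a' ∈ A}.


A + A = {a + a' : a, a' ∈ A}; |A| = 6.
General bounds: 2|A| - 1 ≤ |A + A| ≤ |A|(|A|+1)/2, i.e. 11 ≤ |A + A| ≤ 21.
Lower bound 2|A|-1 is attained iff A is an arithmetic progression.
Enumerate sums a + a' for a ≤ a' (symmetric, so this suffices):
a = -6: -6+-6=-12, -6+-5=-11, -6+-3=-9, -6+-2=-8, -6+1=-5, -6+7=1
a = -5: -5+-5=-10, -5+-3=-8, -5+-2=-7, -5+1=-4, -5+7=2
a = -3: -3+-3=-6, -3+-2=-5, -3+1=-2, -3+7=4
a = -2: -2+-2=-4, -2+1=-1, -2+7=5
a = 1: 1+1=2, 1+7=8
a = 7: 7+7=14
Distinct sums: {-12, -11, -10, -9, -8, -7, -6, -5, -4, -2, -1, 1, 2, 4, 5, 8, 14}
|A + A| = 17

|A + A| = 17


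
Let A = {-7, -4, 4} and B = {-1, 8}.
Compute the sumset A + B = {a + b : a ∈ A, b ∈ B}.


A + B = {a + b : a ∈ A, b ∈ B}.
Enumerate all |A|·|B| = 3·2 = 6 pairs (a, b) and collect distinct sums.
a = -7: -7+-1=-8, -7+8=1
a = -4: -4+-1=-5, -4+8=4
a = 4: 4+-1=3, 4+8=12
Collecting distinct sums: A + B = {-8, -5, 1, 3, 4, 12}
|A + B| = 6

A + B = {-8, -5, 1, 3, 4, 12}


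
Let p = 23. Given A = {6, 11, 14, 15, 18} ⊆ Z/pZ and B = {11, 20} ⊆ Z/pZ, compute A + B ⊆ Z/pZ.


Work in Z/23Z: reduce every sum a + b modulo 23.
Enumerate all 10 pairs:
a = 6: 6+11=17, 6+20=3
a = 11: 11+11=22, 11+20=8
a = 14: 14+11=2, 14+20=11
a = 15: 15+11=3, 15+20=12
a = 18: 18+11=6, 18+20=15
Distinct residues collected: {2, 3, 6, 8, 11, 12, 15, 17, 22}
|A + B| = 9 (out of 23 total residues).

A + B = {2, 3, 6, 8, 11, 12, 15, 17, 22}


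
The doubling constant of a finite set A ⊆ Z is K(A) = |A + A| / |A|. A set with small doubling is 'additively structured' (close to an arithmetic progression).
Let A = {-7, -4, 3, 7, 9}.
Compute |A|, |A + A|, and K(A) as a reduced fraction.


|A| = 5.
Compute A + A by enumerating all 25 pairs.
A + A = {-14, -11, -8, -4, -1, 0, 2, 3, 5, 6, 10, 12, 14, 16, 18}, so |A + A| = 15.
K = |A + A| / |A| = 15/5 = 3/1 ≈ 3.0000.
Reference: AP of size 5 gives K = 9/5 ≈ 1.8000; a fully generic set of size 5 gives K ≈ 3.0000.

|A| = 5, |A + A| = 15, K = 15/5 = 3/1.


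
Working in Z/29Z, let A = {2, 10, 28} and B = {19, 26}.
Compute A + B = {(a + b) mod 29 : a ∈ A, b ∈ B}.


Work in Z/29Z: reduce every sum a + b modulo 29.
Enumerate all 6 pairs:
a = 2: 2+19=21, 2+26=28
a = 10: 10+19=0, 10+26=7
a = 28: 28+19=18, 28+26=25
Distinct residues collected: {0, 7, 18, 21, 25, 28}
|A + B| = 6 (out of 29 total residues).

A + B = {0, 7, 18, 21, 25, 28}


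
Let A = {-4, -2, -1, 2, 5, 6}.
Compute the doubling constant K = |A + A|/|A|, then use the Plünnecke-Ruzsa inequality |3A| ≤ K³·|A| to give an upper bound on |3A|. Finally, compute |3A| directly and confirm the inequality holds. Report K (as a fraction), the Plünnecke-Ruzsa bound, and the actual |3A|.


|A| = 6.
Step 1: Compute A + A by enumerating all 36 pairs.
A + A = {-8, -6, -5, -4, -3, -2, 0, 1, 2, 3, 4, 5, 7, 8, 10, 11, 12}, so |A + A| = 17.
Step 2: Doubling constant K = |A + A|/|A| = 17/6 = 17/6 ≈ 2.8333.
Step 3: Plünnecke-Ruzsa gives |3A| ≤ K³·|A| = (2.8333)³ · 6 ≈ 136.4722.
Step 4: Compute 3A = A + A + A directly by enumerating all triples (a,b,c) ∈ A³; |3A| = 30.
Step 5: Check 30 ≤ 136.4722? Yes ✓.

K = 17/6, Plünnecke-Ruzsa bound K³|A| ≈ 136.4722, |3A| = 30, inequality holds.


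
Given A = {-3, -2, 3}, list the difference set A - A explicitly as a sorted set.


A - A = {a - a' : a, a' ∈ A}.
Compute a - a' for each ordered pair (a, a'):
a = -3: -3--3=0, -3--2=-1, -3-3=-6
a = -2: -2--3=1, -2--2=0, -2-3=-5
a = 3: 3--3=6, 3--2=5, 3-3=0
Collecting distinct values (and noting 0 appears from a-a):
A - A = {-6, -5, -1, 0, 1, 5, 6}
|A - A| = 7

A - A = {-6, -5, -1, 0, 1, 5, 6}


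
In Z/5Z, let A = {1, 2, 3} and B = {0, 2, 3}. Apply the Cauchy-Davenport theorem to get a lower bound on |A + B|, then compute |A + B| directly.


Cauchy-Davenport: |A + B| ≥ min(p, |A| + |B| - 1) for A, B nonempty in Z/pZ.
|A| = 3, |B| = 3, p = 5.
CD lower bound = min(5, 3 + 3 - 1) = min(5, 5) = 5.
Compute A + B mod 5 directly:
a = 1: 1+0=1, 1+2=3, 1+3=4
a = 2: 2+0=2, 2+2=4, 2+3=0
a = 3: 3+0=3, 3+2=0, 3+3=1
A + B = {0, 1, 2, 3, 4}, so |A + B| = 5.
Verify: 5 ≥ 5? Yes ✓.

CD lower bound = 5, actual |A + B| = 5.


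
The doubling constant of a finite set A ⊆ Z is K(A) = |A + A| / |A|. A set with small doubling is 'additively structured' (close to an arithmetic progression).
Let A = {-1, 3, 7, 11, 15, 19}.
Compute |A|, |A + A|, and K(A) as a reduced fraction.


|A| = 6.
Compute A + A by enumerating all 36 pairs.
A + A = {-2, 2, 6, 10, 14, 18, 22, 26, 30, 34, 38}, so |A + A| = 11.
K = |A + A| / |A| = 11/6 (already in lowest terms) ≈ 1.8333.
Reference: AP of size 6 gives K = 11/6 ≈ 1.8333; a fully generic set of size 6 gives K ≈ 3.5000.

|A| = 6, |A + A| = 11, K = 11/6.


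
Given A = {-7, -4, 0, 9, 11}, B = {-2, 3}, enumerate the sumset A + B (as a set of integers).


A + B = {a + b : a ∈ A, b ∈ B}.
Enumerate all |A|·|B| = 5·2 = 10 pairs (a, b) and collect distinct sums.
a = -7: -7+-2=-9, -7+3=-4
a = -4: -4+-2=-6, -4+3=-1
a = 0: 0+-2=-2, 0+3=3
a = 9: 9+-2=7, 9+3=12
a = 11: 11+-2=9, 11+3=14
Collecting distinct sums: A + B = {-9, -6, -4, -2, -1, 3, 7, 9, 12, 14}
|A + B| = 10

A + B = {-9, -6, -4, -2, -1, 3, 7, 9, 12, 14}


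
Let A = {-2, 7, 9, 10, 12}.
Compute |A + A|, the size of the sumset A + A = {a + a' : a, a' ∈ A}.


A + A = {a + a' : a, a' ∈ A}; |A| = 5.
General bounds: 2|A| - 1 ≤ |A + A| ≤ |A|(|A|+1)/2, i.e. 9 ≤ |A + A| ≤ 15.
Lower bound 2|A|-1 is attained iff A is an arithmetic progression.
Enumerate sums a + a' for a ≤ a' (symmetric, so this suffices):
a = -2: -2+-2=-4, -2+7=5, -2+9=7, -2+10=8, -2+12=10
a = 7: 7+7=14, 7+9=16, 7+10=17, 7+12=19
a = 9: 9+9=18, 9+10=19, 9+12=21
a = 10: 10+10=20, 10+12=22
a = 12: 12+12=24
Distinct sums: {-4, 5, 7, 8, 10, 14, 16, 17, 18, 19, 20, 21, 22, 24}
|A + A| = 14

|A + A| = 14


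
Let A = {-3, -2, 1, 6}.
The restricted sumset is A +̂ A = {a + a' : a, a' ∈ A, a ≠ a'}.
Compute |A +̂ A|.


Restricted sumset: A +̂ A = {a + a' : a ∈ A, a' ∈ A, a ≠ a'}.
Equivalently, take A + A and drop any sum 2a that is achievable ONLY as a + a for a ∈ A (i.e. sums representable only with equal summands).
Enumerate pairs (a, a') with a < a' (symmetric, so each unordered pair gives one sum; this covers all a ≠ a'):
  -3 + -2 = -5
  -3 + 1 = -2
  -3 + 6 = 3
  -2 + 1 = -1
  -2 + 6 = 4
  1 + 6 = 7
Collected distinct sums: {-5, -2, -1, 3, 4, 7}
|A +̂ A| = 6
(Reference bound: |A +̂ A| ≥ 2|A| - 3 for |A| ≥ 2, with |A| = 4 giving ≥ 5.)

|A +̂ A| = 6


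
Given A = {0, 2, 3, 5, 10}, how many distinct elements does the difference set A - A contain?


A - A = {a - a' : a, a' ∈ A}; |A| = 5.
Bounds: 2|A|-1 ≤ |A - A| ≤ |A|² - |A| + 1, i.e. 9 ≤ |A - A| ≤ 21.
Note: 0 ∈ A - A always (from a - a). The set is symmetric: if d ∈ A - A then -d ∈ A - A.
Enumerate nonzero differences d = a - a' with a > a' (then include -d):
Positive differences: {1, 2, 3, 5, 7, 8, 10}
Full difference set: {0} ∪ (positive diffs) ∪ (negative diffs).
|A - A| = 1 + 2·7 = 15 (matches direct enumeration: 15).

|A - A| = 15


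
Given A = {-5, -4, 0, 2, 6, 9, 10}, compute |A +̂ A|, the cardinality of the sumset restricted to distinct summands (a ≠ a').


Restricted sumset: A +̂ A = {a + a' : a ∈ A, a' ∈ A, a ≠ a'}.
Equivalently, take A + A and drop any sum 2a that is achievable ONLY as a + a for a ∈ A (i.e. sums representable only with equal summands).
Enumerate pairs (a, a') with a < a' (symmetric, so each unordered pair gives one sum; this covers all a ≠ a'):
  -5 + -4 = -9
  -5 + 0 = -5
  -5 + 2 = -3
  -5 + 6 = 1
  -5 + 9 = 4
  -5 + 10 = 5
  -4 + 0 = -4
  -4 + 2 = -2
  -4 + 6 = 2
  -4 + 9 = 5
  -4 + 10 = 6
  0 + 2 = 2
  0 + 6 = 6
  0 + 9 = 9
  0 + 10 = 10
  2 + 6 = 8
  2 + 9 = 11
  2 + 10 = 12
  6 + 9 = 15
  6 + 10 = 16
  9 + 10 = 19
Collected distinct sums: {-9, -5, -4, -3, -2, 1, 2, 4, 5, 6, 8, 9, 10, 11, 12, 15, 16, 19}
|A +̂ A| = 18
(Reference bound: |A +̂ A| ≥ 2|A| - 3 for |A| ≥ 2, with |A| = 7 giving ≥ 11.)

|A +̂ A| = 18


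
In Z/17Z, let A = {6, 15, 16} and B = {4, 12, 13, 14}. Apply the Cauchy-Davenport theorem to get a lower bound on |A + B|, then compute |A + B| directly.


Cauchy-Davenport: |A + B| ≥ min(p, |A| + |B| - 1) for A, B nonempty in Z/pZ.
|A| = 3, |B| = 4, p = 17.
CD lower bound = min(17, 3 + 4 - 1) = min(17, 6) = 6.
Compute A + B mod 17 directly:
a = 6: 6+4=10, 6+12=1, 6+13=2, 6+14=3
a = 15: 15+4=2, 15+12=10, 15+13=11, 15+14=12
a = 16: 16+4=3, 16+12=11, 16+13=12, 16+14=13
A + B = {1, 2, 3, 10, 11, 12, 13}, so |A + B| = 7.
Verify: 7 ≥ 6? Yes ✓.

CD lower bound = 6, actual |A + B| = 7.


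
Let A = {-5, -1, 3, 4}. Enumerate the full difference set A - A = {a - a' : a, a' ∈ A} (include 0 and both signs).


A - A = {a - a' : a, a' ∈ A}.
Compute a - a' for each ordered pair (a, a'):
a = -5: -5--5=0, -5--1=-4, -5-3=-8, -5-4=-9
a = -1: -1--5=4, -1--1=0, -1-3=-4, -1-4=-5
a = 3: 3--5=8, 3--1=4, 3-3=0, 3-4=-1
a = 4: 4--5=9, 4--1=5, 4-3=1, 4-4=0
Collecting distinct values (and noting 0 appears from a-a):
A - A = {-9, -8, -5, -4, -1, 0, 1, 4, 5, 8, 9}
|A - A| = 11

A - A = {-9, -8, -5, -4, -1, 0, 1, 4, 5, 8, 9}


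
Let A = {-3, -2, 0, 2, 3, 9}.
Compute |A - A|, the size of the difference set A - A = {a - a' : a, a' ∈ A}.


A - A = {a - a' : a, a' ∈ A}; |A| = 6.
Bounds: 2|A|-1 ≤ |A - A| ≤ |A|² - |A| + 1, i.e. 11 ≤ |A - A| ≤ 31.
Note: 0 ∈ A - A always (from a - a). The set is symmetric: if d ∈ A - A then -d ∈ A - A.
Enumerate nonzero differences d = a - a' with a > a' (then include -d):
Positive differences: {1, 2, 3, 4, 5, 6, 7, 9, 11, 12}
Full difference set: {0} ∪ (positive diffs) ∪ (negative diffs).
|A - A| = 1 + 2·10 = 21 (matches direct enumeration: 21).

|A - A| = 21


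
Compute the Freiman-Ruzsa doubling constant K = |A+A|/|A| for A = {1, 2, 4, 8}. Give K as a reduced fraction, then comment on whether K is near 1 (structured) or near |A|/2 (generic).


|A| = 4.
Compute A + A by enumerating all 16 pairs.
A + A = {2, 3, 4, 5, 6, 8, 9, 10, 12, 16}, so |A + A| = 10.
K = |A + A| / |A| = 10/4 = 5/2 ≈ 2.5000.
Reference: AP of size 4 gives K = 7/4 ≈ 1.7500; a fully generic set of size 4 gives K ≈ 2.5000.

|A| = 4, |A + A| = 10, K = 10/4 = 5/2.


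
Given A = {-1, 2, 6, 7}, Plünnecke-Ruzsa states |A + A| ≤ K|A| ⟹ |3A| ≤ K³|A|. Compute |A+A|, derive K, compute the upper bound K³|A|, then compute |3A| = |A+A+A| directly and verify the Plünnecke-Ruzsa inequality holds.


|A| = 4.
Step 1: Compute A + A by enumerating all 16 pairs.
A + A = {-2, 1, 4, 5, 6, 8, 9, 12, 13, 14}, so |A + A| = 10.
Step 2: Doubling constant K = |A + A|/|A| = 10/4 = 10/4 ≈ 2.5000.
Step 3: Plünnecke-Ruzsa gives |3A| ≤ K³·|A| = (2.5000)³ · 4 ≈ 62.5000.
Step 4: Compute 3A = A + A + A directly by enumerating all triples (a,b,c) ∈ A³; |3A| = 19.
Step 5: Check 19 ≤ 62.5000? Yes ✓.

K = 10/4, Plünnecke-Ruzsa bound K³|A| ≈ 62.5000, |3A| = 19, inequality holds.


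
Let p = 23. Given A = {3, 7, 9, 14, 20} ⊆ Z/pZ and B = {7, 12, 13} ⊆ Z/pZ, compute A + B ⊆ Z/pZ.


Work in Z/23Z: reduce every sum a + b modulo 23.
Enumerate all 15 pairs:
a = 3: 3+7=10, 3+12=15, 3+13=16
a = 7: 7+7=14, 7+12=19, 7+13=20
a = 9: 9+7=16, 9+12=21, 9+13=22
a = 14: 14+7=21, 14+12=3, 14+13=4
a = 20: 20+7=4, 20+12=9, 20+13=10
Distinct residues collected: {3, 4, 9, 10, 14, 15, 16, 19, 20, 21, 22}
|A + B| = 11 (out of 23 total residues).

A + B = {3, 4, 9, 10, 14, 15, 16, 19, 20, 21, 22}


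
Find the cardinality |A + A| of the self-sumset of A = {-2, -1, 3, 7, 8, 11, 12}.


A + A = {a + a' : a, a' ∈ A}; |A| = 7.
General bounds: 2|A| - 1 ≤ |A + A| ≤ |A|(|A|+1)/2, i.e. 13 ≤ |A + A| ≤ 28.
Lower bound 2|A|-1 is attained iff A is an arithmetic progression.
Enumerate sums a + a' for a ≤ a' (symmetric, so this suffices):
a = -2: -2+-2=-4, -2+-1=-3, -2+3=1, -2+7=5, -2+8=6, -2+11=9, -2+12=10
a = -1: -1+-1=-2, -1+3=2, -1+7=6, -1+8=7, -1+11=10, -1+12=11
a = 3: 3+3=6, 3+7=10, 3+8=11, 3+11=14, 3+12=15
a = 7: 7+7=14, 7+8=15, 7+11=18, 7+12=19
a = 8: 8+8=16, 8+11=19, 8+12=20
a = 11: 11+11=22, 11+12=23
a = 12: 12+12=24
Distinct sums: {-4, -3, -2, 1, 2, 5, 6, 7, 9, 10, 11, 14, 15, 16, 18, 19, 20, 22, 23, 24}
|A + A| = 20

|A + A| = 20


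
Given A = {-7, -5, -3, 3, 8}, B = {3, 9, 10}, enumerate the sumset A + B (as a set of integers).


A + B = {a + b : a ∈ A, b ∈ B}.
Enumerate all |A|·|B| = 5·3 = 15 pairs (a, b) and collect distinct sums.
a = -7: -7+3=-4, -7+9=2, -7+10=3
a = -5: -5+3=-2, -5+9=4, -5+10=5
a = -3: -3+3=0, -3+9=6, -3+10=7
a = 3: 3+3=6, 3+9=12, 3+10=13
a = 8: 8+3=11, 8+9=17, 8+10=18
Collecting distinct sums: A + B = {-4, -2, 0, 2, 3, 4, 5, 6, 7, 11, 12, 13, 17, 18}
|A + B| = 14

A + B = {-4, -2, 0, 2, 3, 4, 5, 6, 7, 11, 12, 13, 17, 18}


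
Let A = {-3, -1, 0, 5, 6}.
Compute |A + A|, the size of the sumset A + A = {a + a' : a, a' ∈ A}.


A + A = {a + a' : a, a' ∈ A}; |A| = 5.
General bounds: 2|A| - 1 ≤ |A + A| ≤ |A|(|A|+1)/2, i.e. 9 ≤ |A + A| ≤ 15.
Lower bound 2|A|-1 is attained iff A is an arithmetic progression.
Enumerate sums a + a' for a ≤ a' (symmetric, so this suffices):
a = -3: -3+-3=-6, -3+-1=-4, -3+0=-3, -3+5=2, -3+6=3
a = -1: -1+-1=-2, -1+0=-1, -1+5=4, -1+6=5
a = 0: 0+0=0, 0+5=5, 0+6=6
a = 5: 5+5=10, 5+6=11
a = 6: 6+6=12
Distinct sums: {-6, -4, -3, -2, -1, 0, 2, 3, 4, 5, 6, 10, 11, 12}
|A + A| = 14

|A + A| = 14


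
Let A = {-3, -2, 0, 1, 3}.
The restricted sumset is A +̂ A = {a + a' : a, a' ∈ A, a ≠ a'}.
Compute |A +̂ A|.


Restricted sumset: A +̂ A = {a + a' : a ∈ A, a' ∈ A, a ≠ a'}.
Equivalently, take A + A and drop any sum 2a that is achievable ONLY as a + a for a ∈ A (i.e. sums representable only with equal summands).
Enumerate pairs (a, a') with a < a' (symmetric, so each unordered pair gives one sum; this covers all a ≠ a'):
  -3 + -2 = -5
  -3 + 0 = -3
  -3 + 1 = -2
  -3 + 3 = 0
  -2 + 0 = -2
  -2 + 1 = -1
  -2 + 3 = 1
  0 + 1 = 1
  0 + 3 = 3
  1 + 3 = 4
Collected distinct sums: {-5, -3, -2, -1, 0, 1, 3, 4}
|A +̂ A| = 8
(Reference bound: |A +̂ A| ≥ 2|A| - 3 for |A| ≥ 2, with |A| = 5 giving ≥ 7.)

|A +̂ A| = 8


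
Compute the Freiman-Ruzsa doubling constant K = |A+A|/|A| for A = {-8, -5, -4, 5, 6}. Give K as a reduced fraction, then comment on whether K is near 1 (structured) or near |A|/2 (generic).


|A| = 5.
Compute A + A by enumerating all 25 pairs.
A + A = {-16, -13, -12, -10, -9, -8, -3, -2, 0, 1, 2, 10, 11, 12}, so |A + A| = 14.
K = |A + A| / |A| = 14/5 (already in lowest terms) ≈ 2.8000.
Reference: AP of size 5 gives K = 9/5 ≈ 1.8000; a fully generic set of size 5 gives K ≈ 3.0000.

|A| = 5, |A + A| = 14, K = 14/5.


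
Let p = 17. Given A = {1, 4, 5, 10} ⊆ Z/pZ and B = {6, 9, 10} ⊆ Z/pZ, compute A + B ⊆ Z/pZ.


Work in Z/17Z: reduce every sum a + b modulo 17.
Enumerate all 12 pairs:
a = 1: 1+6=7, 1+9=10, 1+10=11
a = 4: 4+6=10, 4+9=13, 4+10=14
a = 5: 5+6=11, 5+9=14, 5+10=15
a = 10: 10+6=16, 10+9=2, 10+10=3
Distinct residues collected: {2, 3, 7, 10, 11, 13, 14, 15, 16}
|A + B| = 9 (out of 17 total residues).

A + B = {2, 3, 7, 10, 11, 13, 14, 15, 16}


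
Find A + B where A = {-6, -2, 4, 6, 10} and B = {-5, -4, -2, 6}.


A + B = {a + b : a ∈ A, b ∈ B}.
Enumerate all |A|·|B| = 5·4 = 20 pairs (a, b) and collect distinct sums.
a = -6: -6+-5=-11, -6+-4=-10, -6+-2=-8, -6+6=0
a = -2: -2+-5=-7, -2+-4=-6, -2+-2=-4, -2+6=4
a = 4: 4+-5=-1, 4+-4=0, 4+-2=2, 4+6=10
a = 6: 6+-5=1, 6+-4=2, 6+-2=4, 6+6=12
a = 10: 10+-5=5, 10+-4=6, 10+-2=8, 10+6=16
Collecting distinct sums: A + B = {-11, -10, -8, -7, -6, -4, -1, 0, 1, 2, 4, 5, 6, 8, 10, 12, 16}
|A + B| = 17

A + B = {-11, -10, -8, -7, -6, -4, -1, 0, 1, 2, 4, 5, 6, 8, 10, 12, 16}


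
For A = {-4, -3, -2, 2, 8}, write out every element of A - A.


A - A = {a - a' : a, a' ∈ A}.
Compute a - a' for each ordered pair (a, a'):
a = -4: -4--4=0, -4--3=-1, -4--2=-2, -4-2=-6, -4-8=-12
a = -3: -3--4=1, -3--3=0, -3--2=-1, -3-2=-5, -3-8=-11
a = -2: -2--4=2, -2--3=1, -2--2=0, -2-2=-4, -2-8=-10
a = 2: 2--4=6, 2--3=5, 2--2=4, 2-2=0, 2-8=-6
a = 8: 8--4=12, 8--3=11, 8--2=10, 8-2=6, 8-8=0
Collecting distinct values (and noting 0 appears from a-a):
A - A = {-12, -11, -10, -6, -5, -4, -2, -1, 0, 1, 2, 4, 5, 6, 10, 11, 12}
|A - A| = 17

A - A = {-12, -11, -10, -6, -5, -4, -2, -1, 0, 1, 2, 4, 5, 6, 10, 11, 12}


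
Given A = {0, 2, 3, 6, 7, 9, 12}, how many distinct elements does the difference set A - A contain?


A - A = {a - a' : a, a' ∈ A}; |A| = 7.
Bounds: 2|A|-1 ≤ |A - A| ≤ |A|² - |A| + 1, i.e. 13 ≤ |A - A| ≤ 43.
Note: 0 ∈ A - A always (from a - a). The set is symmetric: if d ∈ A - A then -d ∈ A - A.
Enumerate nonzero differences d = a - a' with a > a' (then include -d):
Positive differences: {1, 2, 3, 4, 5, 6, 7, 9, 10, 12}
Full difference set: {0} ∪ (positive diffs) ∪ (negative diffs).
|A - A| = 1 + 2·10 = 21 (matches direct enumeration: 21).

|A - A| = 21


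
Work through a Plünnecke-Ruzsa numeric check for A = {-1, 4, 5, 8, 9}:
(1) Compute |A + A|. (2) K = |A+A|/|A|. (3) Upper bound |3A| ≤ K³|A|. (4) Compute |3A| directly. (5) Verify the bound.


|A| = 5.
Step 1: Compute A + A by enumerating all 25 pairs.
A + A = {-2, 3, 4, 7, 8, 9, 10, 12, 13, 14, 16, 17, 18}, so |A + A| = 13.
Step 2: Doubling constant K = |A + A|/|A| = 13/5 = 13/5 ≈ 2.6000.
Step 3: Plünnecke-Ruzsa gives |3A| ≤ K³·|A| = (2.6000)³ · 5 ≈ 87.8800.
Step 4: Compute 3A = A + A + A directly by enumerating all triples (a,b,c) ∈ A³; |3A| = 24.
Step 5: Check 24 ≤ 87.8800? Yes ✓.

K = 13/5, Plünnecke-Ruzsa bound K³|A| ≈ 87.8800, |3A| = 24, inequality holds.


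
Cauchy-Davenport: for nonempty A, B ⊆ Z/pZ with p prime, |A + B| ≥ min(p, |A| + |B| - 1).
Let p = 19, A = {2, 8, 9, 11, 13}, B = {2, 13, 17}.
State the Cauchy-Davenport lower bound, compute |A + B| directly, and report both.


Cauchy-Davenport: |A + B| ≥ min(p, |A| + |B| - 1) for A, B nonempty in Z/pZ.
|A| = 5, |B| = 3, p = 19.
CD lower bound = min(19, 5 + 3 - 1) = min(19, 7) = 7.
Compute A + B mod 19 directly:
a = 2: 2+2=4, 2+13=15, 2+17=0
a = 8: 8+2=10, 8+13=2, 8+17=6
a = 9: 9+2=11, 9+13=3, 9+17=7
a = 11: 11+2=13, 11+13=5, 11+17=9
a = 13: 13+2=15, 13+13=7, 13+17=11
A + B = {0, 2, 3, 4, 5, 6, 7, 9, 10, 11, 13, 15}, so |A + B| = 12.
Verify: 12 ≥ 7? Yes ✓.

CD lower bound = 7, actual |A + B| = 12.


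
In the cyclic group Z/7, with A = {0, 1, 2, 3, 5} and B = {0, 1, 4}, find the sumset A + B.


Work in Z/7Z: reduce every sum a + b modulo 7.
Enumerate all 15 pairs:
a = 0: 0+0=0, 0+1=1, 0+4=4
a = 1: 1+0=1, 1+1=2, 1+4=5
a = 2: 2+0=2, 2+1=3, 2+4=6
a = 3: 3+0=3, 3+1=4, 3+4=0
a = 5: 5+0=5, 5+1=6, 5+4=2
Distinct residues collected: {0, 1, 2, 3, 4, 5, 6}
|A + B| = 7 (out of 7 total residues).

A + B = {0, 1, 2, 3, 4, 5, 6}


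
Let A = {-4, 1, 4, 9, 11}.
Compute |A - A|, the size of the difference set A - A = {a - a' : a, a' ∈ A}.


A - A = {a - a' : a, a' ∈ A}; |A| = 5.
Bounds: 2|A|-1 ≤ |A - A| ≤ |A|² - |A| + 1, i.e. 9 ≤ |A - A| ≤ 21.
Note: 0 ∈ A - A always (from a - a). The set is symmetric: if d ∈ A - A then -d ∈ A - A.
Enumerate nonzero differences d = a - a' with a > a' (then include -d):
Positive differences: {2, 3, 5, 7, 8, 10, 13, 15}
Full difference set: {0} ∪ (positive diffs) ∪ (negative diffs).
|A - A| = 1 + 2·8 = 17 (matches direct enumeration: 17).

|A - A| = 17


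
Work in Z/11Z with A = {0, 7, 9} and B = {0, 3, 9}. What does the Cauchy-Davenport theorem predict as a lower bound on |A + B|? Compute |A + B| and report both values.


Cauchy-Davenport: |A + B| ≥ min(p, |A| + |B| - 1) for A, B nonempty in Z/pZ.
|A| = 3, |B| = 3, p = 11.
CD lower bound = min(11, 3 + 3 - 1) = min(11, 5) = 5.
Compute A + B mod 11 directly:
a = 0: 0+0=0, 0+3=3, 0+9=9
a = 7: 7+0=7, 7+3=10, 7+9=5
a = 9: 9+0=9, 9+3=1, 9+9=7
A + B = {0, 1, 3, 5, 7, 9, 10}, so |A + B| = 7.
Verify: 7 ≥ 5? Yes ✓.

CD lower bound = 5, actual |A + B| = 7.


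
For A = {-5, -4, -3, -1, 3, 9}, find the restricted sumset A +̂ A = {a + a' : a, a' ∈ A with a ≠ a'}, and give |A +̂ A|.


Restricted sumset: A +̂ A = {a + a' : a ∈ A, a' ∈ A, a ≠ a'}.
Equivalently, take A + A and drop any sum 2a that is achievable ONLY as a + a for a ∈ A (i.e. sums representable only with equal summands).
Enumerate pairs (a, a') with a < a' (symmetric, so each unordered pair gives one sum; this covers all a ≠ a'):
  -5 + -4 = -9
  -5 + -3 = -8
  -5 + -1 = -6
  -5 + 3 = -2
  -5 + 9 = 4
  -4 + -3 = -7
  -4 + -1 = -5
  -4 + 3 = -1
  -4 + 9 = 5
  -3 + -1 = -4
  -3 + 3 = 0
  -3 + 9 = 6
  -1 + 3 = 2
  -1 + 9 = 8
  3 + 9 = 12
Collected distinct sums: {-9, -8, -7, -6, -5, -4, -2, -1, 0, 2, 4, 5, 6, 8, 12}
|A +̂ A| = 15
(Reference bound: |A +̂ A| ≥ 2|A| - 3 for |A| ≥ 2, with |A| = 6 giving ≥ 9.)

|A +̂ A| = 15


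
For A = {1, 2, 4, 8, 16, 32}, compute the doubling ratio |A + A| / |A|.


|A| = 6.
Compute A + A by enumerating all 36 pairs.
A + A = {2, 3, 4, 5, 6, 8, 9, 10, 12, 16, 17, 18, 20, 24, 32, 33, 34, 36, 40, 48, 64}, so |A + A| = 21.
K = |A + A| / |A| = 21/6 = 7/2 ≈ 3.5000.
Reference: AP of size 6 gives K = 11/6 ≈ 1.8333; a fully generic set of size 6 gives K ≈ 3.5000.

|A| = 6, |A + A| = 21, K = 21/6 = 7/2.


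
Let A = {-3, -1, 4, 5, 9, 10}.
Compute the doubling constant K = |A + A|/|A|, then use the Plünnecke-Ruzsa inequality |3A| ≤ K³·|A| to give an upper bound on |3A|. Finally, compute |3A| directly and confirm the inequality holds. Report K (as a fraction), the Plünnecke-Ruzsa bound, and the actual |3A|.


|A| = 6.
Step 1: Compute A + A by enumerating all 36 pairs.
A + A = {-6, -4, -2, 1, 2, 3, 4, 6, 7, 8, 9, 10, 13, 14, 15, 18, 19, 20}, so |A + A| = 18.
Step 2: Doubling constant K = |A + A|/|A| = 18/6 = 18/6 ≈ 3.0000.
Step 3: Plünnecke-Ruzsa gives |3A| ≤ K³·|A| = (3.0000)³ · 6 ≈ 162.0000.
Step 4: Compute 3A = A + A + A directly by enumerating all triples (a,b,c) ∈ A³; |3A| = 35.
Step 5: Check 35 ≤ 162.0000? Yes ✓.

K = 18/6, Plünnecke-Ruzsa bound K³|A| ≈ 162.0000, |3A| = 35, inequality holds.


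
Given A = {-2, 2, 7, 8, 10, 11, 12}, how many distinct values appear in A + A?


A + A = {a + a' : a, a' ∈ A}; |A| = 7.
General bounds: 2|A| - 1 ≤ |A + A| ≤ |A|(|A|+1)/2, i.e. 13 ≤ |A + A| ≤ 28.
Lower bound 2|A|-1 is attained iff A is an arithmetic progression.
Enumerate sums a + a' for a ≤ a' (symmetric, so this suffices):
a = -2: -2+-2=-4, -2+2=0, -2+7=5, -2+8=6, -2+10=8, -2+11=9, -2+12=10
a = 2: 2+2=4, 2+7=9, 2+8=10, 2+10=12, 2+11=13, 2+12=14
a = 7: 7+7=14, 7+8=15, 7+10=17, 7+11=18, 7+12=19
a = 8: 8+8=16, 8+10=18, 8+11=19, 8+12=20
a = 10: 10+10=20, 10+11=21, 10+12=22
a = 11: 11+11=22, 11+12=23
a = 12: 12+12=24
Distinct sums: {-4, 0, 4, 5, 6, 8, 9, 10, 12, 13, 14, 15, 16, 17, 18, 19, 20, 21, 22, 23, 24}
|A + A| = 21

|A + A| = 21


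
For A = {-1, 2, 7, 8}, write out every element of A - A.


A - A = {a - a' : a, a' ∈ A}.
Compute a - a' for each ordered pair (a, a'):
a = -1: -1--1=0, -1-2=-3, -1-7=-8, -1-8=-9
a = 2: 2--1=3, 2-2=0, 2-7=-5, 2-8=-6
a = 7: 7--1=8, 7-2=5, 7-7=0, 7-8=-1
a = 8: 8--1=9, 8-2=6, 8-7=1, 8-8=0
Collecting distinct values (and noting 0 appears from a-a):
A - A = {-9, -8, -6, -5, -3, -1, 0, 1, 3, 5, 6, 8, 9}
|A - A| = 13

A - A = {-9, -8, -6, -5, -3, -1, 0, 1, 3, 5, 6, 8, 9}


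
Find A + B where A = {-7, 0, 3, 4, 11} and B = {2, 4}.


A + B = {a + b : a ∈ A, b ∈ B}.
Enumerate all |A|·|B| = 5·2 = 10 pairs (a, b) and collect distinct sums.
a = -7: -7+2=-5, -7+4=-3
a = 0: 0+2=2, 0+4=4
a = 3: 3+2=5, 3+4=7
a = 4: 4+2=6, 4+4=8
a = 11: 11+2=13, 11+4=15
Collecting distinct sums: A + B = {-5, -3, 2, 4, 5, 6, 7, 8, 13, 15}
|A + B| = 10

A + B = {-5, -3, 2, 4, 5, 6, 7, 8, 13, 15}


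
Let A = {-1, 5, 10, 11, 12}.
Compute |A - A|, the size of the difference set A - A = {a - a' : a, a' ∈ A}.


A - A = {a - a' : a, a' ∈ A}; |A| = 5.
Bounds: 2|A|-1 ≤ |A - A| ≤ |A|² - |A| + 1, i.e. 9 ≤ |A - A| ≤ 21.
Note: 0 ∈ A - A always (from a - a). The set is symmetric: if d ∈ A - A then -d ∈ A - A.
Enumerate nonzero differences d = a - a' with a > a' (then include -d):
Positive differences: {1, 2, 5, 6, 7, 11, 12, 13}
Full difference set: {0} ∪ (positive diffs) ∪ (negative diffs).
|A - A| = 1 + 2·8 = 17 (matches direct enumeration: 17).

|A - A| = 17


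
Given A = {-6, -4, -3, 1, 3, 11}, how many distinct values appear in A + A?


A + A = {a + a' : a, a' ∈ A}; |A| = 6.
General bounds: 2|A| - 1 ≤ |A + A| ≤ |A|(|A|+1)/2, i.e. 11 ≤ |A + A| ≤ 21.
Lower bound 2|A|-1 is attained iff A is an arithmetic progression.
Enumerate sums a + a' for a ≤ a' (symmetric, so this suffices):
a = -6: -6+-6=-12, -6+-4=-10, -6+-3=-9, -6+1=-5, -6+3=-3, -6+11=5
a = -4: -4+-4=-8, -4+-3=-7, -4+1=-3, -4+3=-1, -4+11=7
a = -3: -3+-3=-6, -3+1=-2, -3+3=0, -3+11=8
a = 1: 1+1=2, 1+3=4, 1+11=12
a = 3: 3+3=6, 3+11=14
a = 11: 11+11=22
Distinct sums: {-12, -10, -9, -8, -7, -6, -5, -3, -2, -1, 0, 2, 4, 5, 6, 7, 8, 12, 14, 22}
|A + A| = 20

|A + A| = 20


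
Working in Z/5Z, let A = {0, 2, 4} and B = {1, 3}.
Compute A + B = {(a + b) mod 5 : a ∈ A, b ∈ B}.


Work in Z/5Z: reduce every sum a + b modulo 5.
Enumerate all 6 pairs:
a = 0: 0+1=1, 0+3=3
a = 2: 2+1=3, 2+3=0
a = 4: 4+1=0, 4+3=2
Distinct residues collected: {0, 1, 2, 3}
|A + B| = 4 (out of 5 total residues).

A + B = {0, 1, 2, 3}


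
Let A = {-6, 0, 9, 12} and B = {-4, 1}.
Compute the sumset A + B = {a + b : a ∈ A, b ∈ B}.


A + B = {a + b : a ∈ A, b ∈ B}.
Enumerate all |A|·|B| = 4·2 = 8 pairs (a, b) and collect distinct sums.
a = -6: -6+-4=-10, -6+1=-5
a = 0: 0+-4=-4, 0+1=1
a = 9: 9+-4=5, 9+1=10
a = 12: 12+-4=8, 12+1=13
Collecting distinct sums: A + B = {-10, -5, -4, 1, 5, 8, 10, 13}
|A + B| = 8

A + B = {-10, -5, -4, 1, 5, 8, 10, 13}


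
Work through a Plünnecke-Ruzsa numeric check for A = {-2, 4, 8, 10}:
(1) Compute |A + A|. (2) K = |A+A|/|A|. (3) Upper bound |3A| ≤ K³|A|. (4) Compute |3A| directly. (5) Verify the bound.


|A| = 4.
Step 1: Compute A + A by enumerating all 16 pairs.
A + A = {-4, 2, 6, 8, 12, 14, 16, 18, 20}, so |A + A| = 9.
Step 2: Doubling constant K = |A + A|/|A| = 9/4 = 9/4 ≈ 2.2500.
Step 3: Plünnecke-Ruzsa gives |3A| ≤ K³·|A| = (2.2500)³ · 4 ≈ 45.5625.
Step 4: Compute 3A = A + A + A directly by enumerating all triples (a,b,c) ∈ A³; |3A| = 15.
Step 5: Check 15 ≤ 45.5625? Yes ✓.

K = 9/4, Plünnecke-Ruzsa bound K³|A| ≈ 45.5625, |3A| = 15, inequality holds.
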